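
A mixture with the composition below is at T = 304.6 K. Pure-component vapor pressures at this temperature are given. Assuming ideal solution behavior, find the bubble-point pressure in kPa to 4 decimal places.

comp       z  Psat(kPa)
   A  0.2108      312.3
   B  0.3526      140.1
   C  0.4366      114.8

Pbub = 165.3538 kPa

At the bubble point ψ → 0, so ΣzᵢKᵢ = 1 with Kᵢ = Pᵢˢᵃᵗ/P ⇒ P = ΣzᵢPᵢˢᵃᵗ.
P = 0.2108·312.3 + 0.3526·140.1 + 0.4366·114.8 = 165.3538 kPa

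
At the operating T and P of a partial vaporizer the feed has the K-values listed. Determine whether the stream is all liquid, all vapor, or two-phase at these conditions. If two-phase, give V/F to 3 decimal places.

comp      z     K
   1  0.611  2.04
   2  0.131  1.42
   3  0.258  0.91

all vapor

ΣzᵢKᵢ = 1.667; Σzᵢ/Kᵢ = 0.675.
Since Σzᵢ/Kᵢ < 1 the mixture is above its dew point — single vapor phase.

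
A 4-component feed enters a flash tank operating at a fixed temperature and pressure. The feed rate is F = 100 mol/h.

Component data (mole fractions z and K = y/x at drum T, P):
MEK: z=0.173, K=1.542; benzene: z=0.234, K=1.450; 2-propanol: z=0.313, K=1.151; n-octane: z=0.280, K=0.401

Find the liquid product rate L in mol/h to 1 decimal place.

L = 64.0 mol/h

Rachford–Rice: g(ψ) = Σ zᵢ(Kᵢ−1)/(1+ψ(Kᵢ−1)) = 0.
Feasibility: ΣzᵢKᵢ = 1.079, Σzᵢ/Kᵢ = 1.244 — both > 1, two phases present.
Newton–Raphson from ψ = 0.4:
  ψ = 0.400: g = -0.0097, g' = -0.248 → ψ = 0.361
  ψ = 0.361: g = -0.0002, g' = -0.241 → ψ = 0.360
Converged at ψ = 0.360.
Then V = ψ·F = 0.3603·100 = 36.0 mol/h and L = F − V = 64.0 mol/h.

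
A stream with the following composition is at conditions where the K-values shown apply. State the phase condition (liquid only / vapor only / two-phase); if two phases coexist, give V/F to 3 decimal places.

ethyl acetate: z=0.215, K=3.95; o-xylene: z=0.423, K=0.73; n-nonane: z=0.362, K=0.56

ΣzᵢKᵢ = 1.361; Σzᵢ/Kᵢ = 1.280.
Both exceed 1, so a two-phase solution exists.
Material balance + equilibrium reduce to Σ zᵢ(Kᵢ−1)/(1+ψ(Kᵢ−1)) = 0.
Iterate (Newton) starting at ψ = 0.68:
  ψ = 0.680: g = -0.1562, g' = -0.396 → ψ = 0.286
  ψ = 0.286: g = 0.0383, g' = -0.679 → ψ = 0.342
  ψ = 0.342: g = 0.0024, g' = -0.598 → ψ = 0.346
Converged at ψ = 0.346.

two-phase, V/F = 0.346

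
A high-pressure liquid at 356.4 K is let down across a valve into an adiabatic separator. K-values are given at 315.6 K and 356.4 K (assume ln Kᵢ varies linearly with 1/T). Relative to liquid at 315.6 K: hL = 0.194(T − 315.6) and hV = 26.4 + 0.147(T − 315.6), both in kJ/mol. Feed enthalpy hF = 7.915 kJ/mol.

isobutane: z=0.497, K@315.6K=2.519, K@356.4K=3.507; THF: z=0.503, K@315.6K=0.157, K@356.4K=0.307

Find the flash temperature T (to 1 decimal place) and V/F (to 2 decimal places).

T = 318.6 K, V/F = 0.28

Adiabatic flash: solve Rachford–Rice at each trial T, then check hF = ψ·hV(T) + (1−ψ)·hL(T).
  T = 315.6 K: K = (2.519, 0.157), RR gives ψ = 0.258, H_out = 6.822 kJ/mol
  T = 356.4 K: K = (3.507, 0.307), RR gives ψ = 0.517, H_out = 20.561 kJ/mol
  T = 336.0 K: K = (3.002, 0.224), RR gives ψ = 0.389, H_out = 13.862 kJ/mol
  T = 325.8 K: K = (2.758, 0.189), RR gives ψ = 0.326, H_out = 10.438 kJ/mol
  T = 320.7 K: K = (2.637, 0.172), RR gives ψ = 0.293, H_out = 8.662 kJ/mol
  T = 318.1 K: K = (2.577, 0.164), RR gives ψ = 0.276, H_out = 7.734 kJ/mol
  T = 319.4 K: K = (2.607, 0.168), RR gives ψ = 0.285, H_out = 8.200 kJ/mol
Linear interpolation between T = 318.1 (H_out = 7.734) and T = 319.4 (H_out = 8.200) on hF = 7.915 gives T ≈ 318.6 K, at which ψ = 0.28.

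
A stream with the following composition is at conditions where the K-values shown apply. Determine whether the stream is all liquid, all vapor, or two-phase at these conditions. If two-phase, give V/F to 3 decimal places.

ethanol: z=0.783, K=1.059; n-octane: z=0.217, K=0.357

ΣzᵢKᵢ = 0.907; Σzᵢ/Kᵢ = 1.347.
Since ΣzᵢKᵢ < 1 the mixture is below its bubble point — single liquid phase.

all liquid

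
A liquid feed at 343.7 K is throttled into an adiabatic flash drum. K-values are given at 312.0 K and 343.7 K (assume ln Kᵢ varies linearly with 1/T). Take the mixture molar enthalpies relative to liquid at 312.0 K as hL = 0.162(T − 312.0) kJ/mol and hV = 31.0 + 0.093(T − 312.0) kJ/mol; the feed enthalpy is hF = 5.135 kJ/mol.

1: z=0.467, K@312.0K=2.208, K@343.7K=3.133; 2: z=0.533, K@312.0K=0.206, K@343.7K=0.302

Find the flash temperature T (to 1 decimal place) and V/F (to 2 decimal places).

T = 313.1 K, V/F = 0.16

Adiabatic flash: solve Rachford–Rice at each trial T, then check hF = ψ·hV(T) + (1−ψ)·hL(T).
  T = 312.0 K: K = (2.208, 0.206), RR gives ψ = 0.147, H_out = 4.555 kJ/mol
  T = 343.7 K: K = (3.133, 0.302), RR gives ψ = 0.419, H_out = 17.213 kJ/mol
  T = 327.9 K: K = (2.654, 0.252), RR gives ψ = 0.302, H_out = 11.606 kJ/mol
  T = 319.9 K: K = (2.425, 0.228), RR gives ψ = 0.231, H_out = 8.316 kJ/mol
  T = 315.9 K: K = (2.314, 0.217), RR gives ψ = 0.191, H_out = 6.490 kJ/mol
  T = 313.9 K: K = (2.259, 0.211), RR gives ψ = 0.169, H_out = 5.519 kJ/mol
Linear interpolation between T = 312.0 (H_out = 4.555) and T = 313.9 (H_out = 5.519) on hF = 5.135 gives T ≈ 313.1 K, at which ψ = 0.16.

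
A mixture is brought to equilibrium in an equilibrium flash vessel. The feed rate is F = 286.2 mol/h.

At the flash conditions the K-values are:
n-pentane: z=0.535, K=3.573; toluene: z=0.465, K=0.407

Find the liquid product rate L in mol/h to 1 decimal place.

Let β = V/F and solve Σ zᵢ(Kᵢ−1)/(1+β(Kᵢ−1)) = 0.
Check two-phase: ΣzᵢKᵢ = 2.101 > 1 and Σzᵢ/Kᵢ = 1.292 > 1, so g(0) = 1.101 > 0 and g(1) = -0.292 < 0.
Binary case is linear: z₁(K₁−1)(1+β(K₂−1)) + z₂(K₂−1)(1+β(K₁−1)) = 0
⇒ β = [z₁(K₁−1)+z₂(K₂−1)] / [−(K₁−1)(K₂−1)] = 1.1008/1.5258 = 0.721
Then V = β·F = 0.7215·286.2 = 206.5 mol/h and L = F − V = 79.7 mol/h.

L = 79.7 mol/h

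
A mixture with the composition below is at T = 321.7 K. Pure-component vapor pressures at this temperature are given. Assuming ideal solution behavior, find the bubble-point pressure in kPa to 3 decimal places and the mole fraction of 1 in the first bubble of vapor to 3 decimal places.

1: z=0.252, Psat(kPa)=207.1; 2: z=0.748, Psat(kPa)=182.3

Pbub = 188.550 kPa, y_1 = 0.277

At the bubble point ψ → 0, so ΣzᵢKᵢ = 1 with Kᵢ = Pᵢˢᵃᵗ/P ⇒ P = ΣzᵢPᵢˢᵃᵗ.
P = 0.252·207.1 + 0.748·182.3 = 188.550 kPa
yᵢ = zᵢPᵢˢᵃᵗ/P ⇒ y_1 = 0.252·207.1/188.550 = 0.277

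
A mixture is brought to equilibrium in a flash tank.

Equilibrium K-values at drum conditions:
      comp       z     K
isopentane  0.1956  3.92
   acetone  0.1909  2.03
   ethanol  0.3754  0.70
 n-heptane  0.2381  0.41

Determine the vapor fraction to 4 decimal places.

Rachford–Rice: g(ψ) = Σ zᵢ(Kᵢ−1)/(1+ψ(Kᵢ−1)) = 0.
Check two-phase: ΣzᵢKᵢ = 1.5147 > 1 and Σzᵢ/Kᵢ = 1.2610 > 1, so g(0) = 0.5147 > 0 and g(1) = -0.2610 < 0.
Iterate (Newton) starting at ψ = 0.65:
  ψ = 0.6500: g = -0.05291, g' = -0.5415 → ψ = 0.5523
  ψ = 0.5523: g = 0.00057, g' = -0.5575 → ψ = 0.5533
Converged at ψ = 0.5533.

ψ = 0.5533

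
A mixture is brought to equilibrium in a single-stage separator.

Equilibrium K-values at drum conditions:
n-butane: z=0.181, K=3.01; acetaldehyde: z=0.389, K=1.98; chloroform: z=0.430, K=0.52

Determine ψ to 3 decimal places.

Let ψ = V/F and solve Σ zᵢ(Kᵢ−1)/(1+ψ(Kᵢ−1)) = 0.
g(0) = ΣzᵢKᵢ − 1 = 0.539 and g(1) = 1 − Σzᵢ/Kᵢ = -0.084, so a root lies in (0, 1).
Newton iteration, ψ⁰ = 0.5:
  ψ = 0.500: g = 0.1657, g' = -0.522 → ψ = 0.818
  ψ = 0.818: g = 0.0095, g' = -0.488 → ψ = 0.837
Converged at ψ = 0.837.

ψ = 0.837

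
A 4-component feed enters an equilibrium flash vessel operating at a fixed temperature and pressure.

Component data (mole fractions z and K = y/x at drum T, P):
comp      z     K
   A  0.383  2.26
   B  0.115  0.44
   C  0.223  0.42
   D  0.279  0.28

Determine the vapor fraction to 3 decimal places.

ψ = 0.109

Rachford–Rice: g(ψ) = Σ zᵢ(Kᵢ−1)/(1+ψ(Kᵢ−1)) = 0.
g(0) = ΣzᵢKᵢ − 1 = 0.088 and g(1) = 1 − Σzᵢ/Kᵢ = -0.958, so a root lies in (0, 1).
Iterate (Newton) starting at ψ = 0.35:
  ψ = 0.350: g = -0.1760, g' = -0.725 → ψ = 0.107
  ψ = 0.107: g = 0.0010, g' = -0.768 → ψ = 0.109
Converged at ψ = 0.109.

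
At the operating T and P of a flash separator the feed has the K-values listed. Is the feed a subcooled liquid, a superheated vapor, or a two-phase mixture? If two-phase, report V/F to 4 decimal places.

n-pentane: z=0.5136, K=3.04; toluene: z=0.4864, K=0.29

ΣzᵢKᵢ = 1.7024; Σzᵢ/Kᵢ = 1.8462.
Both exceed 1, so a two-phase solution exists.
Material balance + equilibrium reduce to Σ zᵢ(Kᵢ−1)/(1+ψ(Kᵢ−1)) = 0.
Binary case is linear: z₁(K₁−1)(1+ψ(K₂−1)) + z₂(K₂−1)(1+ψ(K₁−1)) = 0
⇒ ψ = [z₁(K₁−1)+z₂(K₂−1)] / [−(K₁−1)(K₂−1)] = 0.70240/1.44840 = 0.4849

two-phase, V/F = 0.4849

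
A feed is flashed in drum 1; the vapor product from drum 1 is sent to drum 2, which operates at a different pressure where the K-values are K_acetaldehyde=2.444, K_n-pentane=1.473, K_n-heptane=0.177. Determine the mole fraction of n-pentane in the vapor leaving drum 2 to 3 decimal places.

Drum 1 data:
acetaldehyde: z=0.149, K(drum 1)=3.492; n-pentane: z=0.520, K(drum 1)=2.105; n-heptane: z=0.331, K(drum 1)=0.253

Drum 1:
Material balance + equilibrium reduce to Σ zᵢ(Kᵢ−1)/(1+ψ₁(Kᵢ−1)) = 0.
g(0) = ΣzᵢKᵢ − 1 = 0.699 and g(1) = 1 − Σzᵢ/Kᵢ = -0.598, so a root lies in (0, 1).
Iterate (Newton) starting at ψ₁ = 0.55:
  ψ₁ = 0.550: g = 0.0943, g' = -0.942 → ψ₁ = 0.650
  ψ₁ = 0.650: g = -0.0046, g' = -1.048 → ψ₁ = 0.646
Converged at ψ₁ = 0.646.
Drum-1 compositions:
  acetaldehyde: x = 0.057, y = 0.199
  n-pentane: x = 0.303, y = 0.639
  n-heptane: x = 0.639, y = 0.162
Drum-2 feed = drum-1 vapor: z₂ = (0.1994, 0.6388, 0.1618).
Drum 2:
Iterate (Newton) starting at ψ₂ = 0.66:
  ψ₂ = 0.660: g = 0.0863, g' = -0.717 → ψ₂ = 0.780
  ψ₂ = 0.780: g = -0.0160, g' = -1.024 → ψ₂ = 0.765
  ψ₂ = 0.765: g = -0.0004, g' = -0.969 → ψ₂ = 0.764
Converged at ψ₂ = 0.764.
  acetaldehyde: x = 0.095, y = 0.232
  n-pentane: x = 0.469, y = 0.691
  n-heptane: x = 0.436, y = 0.077

y_n-pentane (drum 2) = 0.691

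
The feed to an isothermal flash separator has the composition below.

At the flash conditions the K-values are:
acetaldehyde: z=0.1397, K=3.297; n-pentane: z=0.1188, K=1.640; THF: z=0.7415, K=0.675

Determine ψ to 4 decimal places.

ψ = 0.2669

Rachford–Rice: g(ψ) = Σ zᵢ(Kᵢ−1)/(1+ψ(Kᵢ−1)) = 0.
g(0) = ΣzᵢKᵢ − 1 = 0.1559 and g(1) = 1 − Σzᵢ/Kᵢ = -0.2133, so a root lies in (0, 1).
Iterate (Newton) starting at ψ = 0.63:
  ψ = 0.6300: g = -0.11772, g' = -0.2716 → ψ = 0.1966
  ψ = 0.1966: g = 0.03114, g' = -0.4775 → ψ = 0.2619
  ψ = 0.2619: g = 0.00209, g' = -0.4167 → ψ = 0.2669
Converged at ψ = 0.2669.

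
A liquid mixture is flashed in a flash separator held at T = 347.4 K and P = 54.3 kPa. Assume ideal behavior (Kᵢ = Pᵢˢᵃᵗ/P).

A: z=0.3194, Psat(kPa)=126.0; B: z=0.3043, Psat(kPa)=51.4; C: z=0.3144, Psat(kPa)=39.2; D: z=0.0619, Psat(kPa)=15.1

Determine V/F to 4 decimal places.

V/F = 0.7105

Raoult's law: Kᵢ = Pᵢˢᵃᵗ/P = Pᵢˢᵃᵗ/54.3.
  K_A = 126.0/54.3 = 2.320442, K_B = 51.4/54.3 = 0.946593, K_C = 39.2/54.3 = 0.721915, K_D = 15.1/54.3 = 0.278085
Rachford–Rice: g(V/F) = Σ zᵢ(Kᵢ−1)/(1+V/F(Kᵢ−1)) = 0.
g(0) = ΣzᵢKᵢ − 1 = 0.2734 and g(1) = 1 − Σzᵢ/Kᵢ = -0.1172, so a root lies in (0, 1).
Newton–Raphson from V/F = 0.48:
  V/F = 0.4800: g = 0.07218, g' = -0.3175 → V/F = 0.7074
  V/F = 0.7074: g = 0.00102, g' = -0.3222 → V/F = 0.7105
Converged at V/F = 0.7105.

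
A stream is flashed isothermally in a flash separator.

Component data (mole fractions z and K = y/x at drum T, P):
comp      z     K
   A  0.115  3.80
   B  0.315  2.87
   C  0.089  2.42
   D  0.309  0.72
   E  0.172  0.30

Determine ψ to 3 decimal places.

Rachford–Rice: g(ψ) = Σ zᵢ(Kᵢ−1)/(1+ψ(Kᵢ−1)) = 0.
g(0) = ΣzᵢKᵢ − 1 = 0.831 and g(1) = 1 − Σzᵢ/Kᵢ = -0.179, so a root lies in (0, 1).
Newton iteration, ψ⁰ = 0.5:
  ψ = 0.500: g = 0.2267, g' = -0.744 → ψ = 0.805
  ψ = 0.805: g = 0.0059, g' = -0.782 → ψ = 0.812
Converged at ψ = 0.812.

ψ = 0.812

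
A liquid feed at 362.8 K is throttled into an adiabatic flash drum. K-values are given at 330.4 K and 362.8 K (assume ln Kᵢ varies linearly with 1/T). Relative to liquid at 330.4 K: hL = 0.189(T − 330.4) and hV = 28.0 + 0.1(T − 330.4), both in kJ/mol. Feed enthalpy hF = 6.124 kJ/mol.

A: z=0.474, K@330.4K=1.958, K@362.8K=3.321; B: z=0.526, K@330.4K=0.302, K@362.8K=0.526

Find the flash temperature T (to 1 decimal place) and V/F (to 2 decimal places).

T = 333.3 K, V/F = 0.20

Adiabatic flash: solve Rachford–Rice at each trial T, then check hF = ψ·hV(T) + (1−ψ)·hL(T).
  T = 330.4 K: K = (1.958, 0.302), RR gives ψ = 0.130, H_out = 3.641 kJ/mol
  T = 362.8 K: K = (3.321, 0.526), RR gives ψ = 0.773, H_out = 25.548 kJ/mol
  T = 346.6 K: K = (2.582, 0.404), RR gives ψ = 0.462, H_out = 15.343 kJ/mol
  T = 338.5 K: K = (2.256, 0.350), RR gives ψ = 0.311, H_out = 10.010 kJ/mol
  T = 334.4 K: K = (2.102, 0.325), RR gives ψ = 0.225, H_out = 6.977 kJ/mol
  T = 332.4 K: K = (2.029, 0.314), RR gives ψ = 0.179, H_out = 5.365 kJ/mol
Linear interpolation between T = 332.4 (H_out = 5.365) and T = 334.4 (H_out = 6.977) on hF = 6.124 gives T ≈ 333.3 K, at which ψ = 0.20.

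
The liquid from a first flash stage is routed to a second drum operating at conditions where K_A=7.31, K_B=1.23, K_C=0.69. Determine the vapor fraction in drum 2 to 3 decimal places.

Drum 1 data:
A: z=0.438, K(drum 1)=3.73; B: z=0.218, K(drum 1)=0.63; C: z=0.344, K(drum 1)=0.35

Drum 1:
Let ψ₁ = V/F and solve Σ zᵢ(Kᵢ−1)/(1+ψ₁(Kᵢ−1)) = 0.
g(0) = ΣzᵢKᵢ − 1 = 0.891 and g(1) = 1 − Σzᵢ/Kᵢ = -0.446, so a root lies in (0, 1).
Newton–Raphson from ψ₁ = 0.64:
  ψ₁ = 0.640: g = -0.0533, g' = -0.910 → ψ₁ = 0.581
Converged at ψ₁ = 0.581.
Drum-1 compositions:
  A: x = 0.169, y = 0.631
  B: x = 0.278, y = 0.175
  C: x = 0.553, y = 0.194
Drum-2 feed = drum-1 liquid: z₂ = (0.1693, 0.2777, 0.5530).
Drum 2:
Let ψ₂ = V/F and solve Σ zᵢ(Kᵢ−1)/(1+ψ₂(Kᵢ−1)) = 0.
Check two-phase: ΣzᵢKᵢ = 1.961 > 1 and Σzᵢ/Kᵢ = 1.050 > 1, so g(0) = 0.961 > 0 and g(1) = -0.050 < 0.
Newton iteration, ψ₂⁰ = 0.39:
  ψ₂ = 0.390: g = 0.1723, g' = -0.644 → ψ₂ = 0.658
  ψ₂ = 0.658: g = 0.0476, g' = -0.349 → ψ₂ = 0.794
  ψ₂ = 0.794: g = 0.0044, g' = -0.291 → ψ₂ = 0.809
Converged at ψ₂ = 0.809.
  A: x = 0.028, y = 0.203
  B: x = 0.234, y = 0.288
  C: x = 0.738, y = 0.509

V/F (drum 2) = 0.809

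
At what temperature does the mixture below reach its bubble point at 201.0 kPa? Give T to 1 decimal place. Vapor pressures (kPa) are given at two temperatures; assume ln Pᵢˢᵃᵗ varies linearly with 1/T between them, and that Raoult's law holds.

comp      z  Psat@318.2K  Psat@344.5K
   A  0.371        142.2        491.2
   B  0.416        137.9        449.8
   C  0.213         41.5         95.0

T = 329.3 K

Bubble-point temperature: ΣzᵢPᵢˢᵃᵗ(T) = P. Interpolate ln Pᵢˢᵃᵗ = aᵢ + bᵢ/T.
  T = 318.2 K: ΣzᵢPᵢˢᵃᵗ = 118.96 kPa
  T = 344.5 K: ΣzᵢPᵢˢᵃᵗ = 389.59 kPa
  T = 331.4 K: ΣzᵢPᵢˢᵃᵗ = 220.65 kPa
  T = 324.8 K: ΣzᵢPᵢˢᵃᵗ = 162.98 kPa
  T = 328.1 K: ΣzᵢPᵢˢᵃᵗ = 189.91 kPa
  T = 329.8 K: ΣzᵢPᵢˢᵃᵗ = 205.24 kPa
Interpolating between 328.1 K and 329.8 K gives T ≈ 329.3 K.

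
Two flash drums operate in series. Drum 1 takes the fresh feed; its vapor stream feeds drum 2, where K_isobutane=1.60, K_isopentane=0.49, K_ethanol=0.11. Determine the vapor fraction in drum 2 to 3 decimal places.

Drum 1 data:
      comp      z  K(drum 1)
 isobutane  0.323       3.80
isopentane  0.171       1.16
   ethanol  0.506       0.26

V/F (drum 2) = 0.298

Drum 1:
Rachford–Rice: g(ψ₁) = Σ zᵢ(Kᵢ−1)/(1+ψ₁(Kᵢ−1)) = 0.
Feasibility: ΣzᵢKᵢ = 1.557, Σzᵢ/Kᵢ = 2.179 — both > 1, two phases present.
Newton–Raphson from ψ₁ = 0.68:
  ψ₁ = 0.680: g = -0.4176, g' = -1.427 → ψ₁ = 0.387
  ψ₁ = 0.387: g = -0.0652, g' = -1.131 → ψ₁ = 0.330
  ψ₁ = 0.330: g = 0.0011, g' = -1.173 → ψ₁ = 0.331
Converged at ψ₁ = 0.331.
Drum-1 compositions:
  isobutane: x = 0.168, y = 0.637
  isopentane: x = 0.162, y = 0.188
  ethanol: x = 0.670, y = 0.174
Drum-2 feed = drum-1 vapor: z₂ = (0.6374, 0.1884, 0.1742).
Drum 2:
Rachford–Rice: g(ψ₂) = Σ zᵢ(Kᵢ−1)/(1+ψ₂(Kᵢ−1)) = 0.
g(0) = ΣzᵢKᵢ − 1 = 0.131 and g(1) = 1 − Σzᵢ/Kᵢ = -1.366, so a root lies in (0, 1).
Newton–Raphson from ψ₂ = 0.5:
  ψ₂ = 0.500: g = -0.1140, g' = -0.672 → ψ₂ = 0.330
  ψ₂ = 0.330: g = -0.0159, g' = -0.507 → ψ₂ = 0.299
  ψ₂ = 0.299: g = -0.0003, g' = -0.489 → ψ₂ = 0.298
Converged at ψ₂ = 0.298.
  isobutane: x = 0.541, y = 0.865
  isopentane: x = 0.222, y = 0.109
  ethanol: x = 0.237, y = 0.026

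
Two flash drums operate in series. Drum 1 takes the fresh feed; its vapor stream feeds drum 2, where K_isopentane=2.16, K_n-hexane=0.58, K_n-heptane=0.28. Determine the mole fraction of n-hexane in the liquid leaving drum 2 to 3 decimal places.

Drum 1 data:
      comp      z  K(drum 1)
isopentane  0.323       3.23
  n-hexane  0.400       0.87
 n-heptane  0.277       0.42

Drum 1:
Newton iteration, ψ₁⁰ = 0.5:
  ψ₁ = 0.500: g = 0.0587, g' = -0.552 → ψ₁ = 0.606
  ψ₁ = 0.606: g = 0.0020, g' = -0.520 → ψ₁ = 0.610
Converged at ψ₁ = 0.610.
Drum-1 compositions:
  isopentane: x = 0.137, y = 0.442
  n-hexane: x = 0.434, y = 0.378
  n-heptane: x = 0.429, y = 0.180
Drum-2 feed = drum-1 vapor: z₂ = (0.4420, 0.3780, 0.1801).
Drum 2:
Let ψ₂ = V/F and solve Σ zᵢ(Kᵢ−1)/(1+ψ₂(Kᵢ−1)) = 0.
Feasibility: ΣzᵢKᵢ = 1.224, Σzᵢ/Kᵢ = 1.499 — both > 1, two phases present.
Newton–Raphson from ψ₂ = 0.35:
  ψ₂ = 0.350: g = 0.0052, g' = -0.559 → ψ₂ = 0.359
Converged at ψ₂ = 0.359.
  isopentane: x = 0.312, y = 0.674
  n-hexane: x = 0.445, y = 0.258
  n-heptane: x = 0.243, y = 0.068

x_n-hexane (drum 2) = 0.445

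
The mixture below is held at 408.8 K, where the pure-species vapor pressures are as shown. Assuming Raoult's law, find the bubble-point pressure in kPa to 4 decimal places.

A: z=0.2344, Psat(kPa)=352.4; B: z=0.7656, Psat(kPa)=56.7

Pbub = 126.0121 kPa

At the bubble point ψ → 0, so ΣzᵢKᵢ = 1 with Kᵢ = Pᵢˢᵃᵗ/P ⇒ P = ΣzᵢPᵢˢᵃᵗ.
P = 0.2344·352.4 + 0.7656·56.7 = 126.0121 kPa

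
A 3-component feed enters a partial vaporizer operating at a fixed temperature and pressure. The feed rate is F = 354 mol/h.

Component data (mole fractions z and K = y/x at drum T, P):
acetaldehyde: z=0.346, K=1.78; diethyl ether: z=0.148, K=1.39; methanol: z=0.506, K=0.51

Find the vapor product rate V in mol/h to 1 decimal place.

V = 84.0 mol/h

Iterate (Newton) starting at ψ = 0.5:
  ψ = 0.500: g = -0.0859, g' = -0.338 → ψ = 0.246
  ψ = 0.246: g = -0.0027, g' = -0.324 → ψ = 0.237
Converged at ψ = 0.237.
Then V = ψ·F = 0.2373·354 = 84.0 mol/h and L = F − V = 270.0 mol/h.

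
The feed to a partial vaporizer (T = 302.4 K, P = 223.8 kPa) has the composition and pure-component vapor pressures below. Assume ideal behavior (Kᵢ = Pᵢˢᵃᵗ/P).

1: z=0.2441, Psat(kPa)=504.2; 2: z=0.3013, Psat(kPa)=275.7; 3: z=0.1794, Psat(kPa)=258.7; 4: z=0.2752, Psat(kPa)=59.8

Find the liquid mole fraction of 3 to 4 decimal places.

x_3 = 0.1684

Raoult's law: Kᵢ = Pᵢˢᵃᵗ/P = Pᵢˢᵃᵗ/223.8.
  K_1 = 504.2/223.8 = 2.252904, K_2 = 275.7/223.8 = 1.231903, K_3 = 258.7/223.8 = 1.155943, K_4 = 59.8/223.8 = 0.267203
Material balance + equilibrium reduce to Σ zᵢ(Kᵢ−1)/(1+V/F(Kᵢ−1)) = 0.
Check two-phase: ΣzᵢKᵢ = 1.2020 > 1 and Σzᵢ/Kᵢ = 1.5381 > 1, so g(0) = 0.2020 > 0 and g(1) = -0.5381 < 0.
Newton–Raphson from V/F = 0.5:
  V/F = 0.5000: g = -0.04168, g' = -0.5297 → V/F = 0.4213
  V/F = 0.4213: g = -0.00166, g' = -0.4907 → V/F = 0.4179
Converged at V/F = 0.4179.
Compositions from xᵢ = zᵢ/(1+V/F(Kᵢ−1)), yᵢ = Kᵢxᵢ:
  1: x = 0.1602, y = 0.3609
  2: x = 0.2747, y = 0.3384
  3: x = 0.1684, y = 0.1947
  4: x = 0.3967, y = 0.1060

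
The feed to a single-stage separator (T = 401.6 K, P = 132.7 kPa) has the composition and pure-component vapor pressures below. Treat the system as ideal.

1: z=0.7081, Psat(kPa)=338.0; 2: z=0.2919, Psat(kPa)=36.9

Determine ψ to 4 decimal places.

ψ = 0.7922

Raoult's law: Kᵢ = Pᵢˢᵃᵗ/P = Pᵢˢᵃᵗ/132.7.
  K_1 = 338.0/132.7 = 2.547099, K_2 = 36.9/132.7 = 0.278071
Let ψ = V/F and solve Σ zᵢ(Kᵢ−1)/(1+ψ(Kᵢ−1)) = 0.
g(0) = ΣzᵢKᵢ − 1 = 0.8848 and g(1) = 1 − Σzᵢ/Kᵢ = -0.3277, so a root lies in (0, 1).
Binary case is linear: z₁(K₁−1)(1+ψ(K₂−1)) + z₂(K₂−1)(1+ψ(K₁−1)) = 0
⇒ ψ = [z₁(K₁−1)+z₂(K₂−1)] / [−(K₁−1)(K₂−1)] = 0.88477/1.11690 = 0.7922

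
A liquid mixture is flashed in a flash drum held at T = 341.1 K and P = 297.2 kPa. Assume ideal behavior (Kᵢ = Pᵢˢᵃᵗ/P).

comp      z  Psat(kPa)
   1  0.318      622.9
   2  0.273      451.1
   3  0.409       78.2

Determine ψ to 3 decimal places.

Raoult's law: Kᵢ = Pᵢˢᵃᵗ/P = Pᵢˢᵃᵗ/297.2.
  K_1 = 622.9/297.2 = 2.09590, K_2 = 451.1/297.2 = 1.51783, K_3 = 78.2/297.2 = 0.26312
Iterate (Newton) starting at ψ = 0.64:
  ψ = 0.640: g = -0.2594, g' = -0.969 → ψ = 0.372
  ψ = 0.372: g = -0.0493, g' = -0.666 → ψ = 0.298
  ψ = 0.298: g = -0.0012, g' = -0.637 → ψ = 0.296
Converged at ψ = 0.296.

ψ = 0.296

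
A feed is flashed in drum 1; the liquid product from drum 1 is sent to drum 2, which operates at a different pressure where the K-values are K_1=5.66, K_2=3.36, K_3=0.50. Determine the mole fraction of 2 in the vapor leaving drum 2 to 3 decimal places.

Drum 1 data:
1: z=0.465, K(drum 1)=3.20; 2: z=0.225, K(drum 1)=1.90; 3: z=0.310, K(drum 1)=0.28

y_2 (drum 2) = 0.227

Drum 1:
Let ψ₁ = V/F and solve Σ zᵢ(Kᵢ−1)/(1+ψ₁(Kᵢ−1)) = 0.
Check two-phase: ΣzᵢKᵢ = 2.002 > 1 and Σzᵢ/Kᵢ = 1.371 > 1, so g(0) = 1.002 > 0 and g(1) = -0.371 < 0.
Iterate (Newton) starting at ψ₁ = 0.5:
  ψ₁ = 0.500: g = 0.2780, g' = -0.989 → ψ₁ = 0.781
  ψ₁ = 0.781: g = -0.0147, g' = -1.206 → ψ₁ = 0.769
Converged at ψ₁ = 0.769.
Drum-1 compositions:
  1: x = 0.173, y = 0.553
  2: x = 0.133, y = 0.253
  3: x = 0.694, y = 0.194
Drum-2 feed = drum-1 liquid: z₂ = (0.1728, 0.1330, 0.6942).
Drum 2:
Material balance + equilibrium reduce to Σ zᵢ(Kᵢ−1)/(1+ψ₂(Kᵢ−1)) = 0.
Check two-phase: ΣzᵢKᵢ = 1.772 > 1 and Σzᵢ/Kᵢ = 1.459 > 1, so g(0) = 0.772 > 0 and g(1) = -0.459 < 0.
Newton–Raphson from ψ₂ = 0.54:
  ψ₂ = 0.540: g = -0.1085, g' = -0.772 → ψ₂ = 0.400
  ψ₂ = 0.400: g = 0.0092, g' = -0.925 → ψ₂ = 0.409
  ψ₂ = 0.409: g = 0.0001, g' = -0.910 → ψ₂ = 0.410
Converged at ψ₂ = 0.410.
  1: x = 0.059, y = 0.336
  2: x = 0.068, y = 0.227
  3: x = 0.873, y = 0.436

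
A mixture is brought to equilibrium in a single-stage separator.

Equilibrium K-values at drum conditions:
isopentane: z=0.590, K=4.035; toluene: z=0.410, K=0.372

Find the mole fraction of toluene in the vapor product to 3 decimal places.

Rachford–Rice: g(β) = Σ zᵢ(Kᵢ−1)/(1+β(Kᵢ−1)) = 0.
g(0) = ΣzᵢKᵢ − 1 = 1.533 and g(1) = 1 − Σzᵢ/Kᵢ = -0.248, so a root lies in (0, 1).
Binary case is linear: z₁(K₁−1)(1+β(K₂−1)) + z₂(K₂−1)(1+β(K₁−1)) = 0
⇒ β = [z₁(K₁−1)+z₂(K₂−1)] / [−(K₁−1)(K₂−1)] = 1.5332/1.9060 = 0.804
Compositions from xᵢ = zᵢ/(1+β(Kᵢ−1)), yᵢ = Kᵢxᵢ:
  isopentane: x = 0.171, y = 0.692
  toluene: x = 0.829, y = 0.308

y_toluene = 0.308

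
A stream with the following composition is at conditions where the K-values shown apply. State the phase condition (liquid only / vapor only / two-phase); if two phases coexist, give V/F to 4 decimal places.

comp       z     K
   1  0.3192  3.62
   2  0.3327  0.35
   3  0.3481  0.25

two-phase, V/F = 0.1951

ΣzᵢKᵢ = 1.3590; Σzᵢ/Kᵢ = 2.4311.
Both exceed 1, so a two-phase solution exists.
Material balance + equilibrium reduce to Σ zᵢ(Kᵢ−1)/(1+ψ(Kᵢ−1)) = 0.
Iterate (Newton) starting at ψ = 0.59:
  ψ = 0.5900: g = -0.49057, g' = -1.3379 → ψ = 0.2233
  ψ = 0.2233: g = -0.03899, g' = -1.3469 → ψ = 0.1944
  ψ = 0.1944: g = 0.00094, g' = -1.4144 → ψ = 0.1951
Converged at ψ = 0.1951.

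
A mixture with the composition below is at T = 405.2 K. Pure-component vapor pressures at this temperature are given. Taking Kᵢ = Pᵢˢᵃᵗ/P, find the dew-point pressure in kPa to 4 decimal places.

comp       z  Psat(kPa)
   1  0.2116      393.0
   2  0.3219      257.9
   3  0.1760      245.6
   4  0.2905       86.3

At the dew point ψ → 1, so Σzᵢ/Kᵢ = 1 with Kᵢ = Pᵢˢᵃᵗ/P ⇒ 1/P = Σzᵢ/Pᵢˢᵃᵗ.
1/P = 0.2116/393.0 + 0.3219/257.9 + 0.1760/245.6 + 0.2905/86.3 = 0.0058694 ⇒ P = 170.3764 kPa

Pdew = 170.3764 kPa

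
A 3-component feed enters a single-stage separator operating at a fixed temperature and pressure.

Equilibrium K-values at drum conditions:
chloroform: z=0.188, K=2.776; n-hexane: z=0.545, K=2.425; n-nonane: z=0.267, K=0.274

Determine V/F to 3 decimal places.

Rachford–Rice: g(V/F) = Σ zᵢ(Kᵢ−1)/(1+V/F(Kᵢ−1)) = 0.
g(0) = ΣzᵢKᵢ − 1 = 0.917 and g(1) = 1 − Σzᵢ/Kᵢ = -0.267, so a root lies in (0, 1).
Iterate (Newton) starting at V/F = 0.63:
  V/F = 0.630: g = 0.2096, g' = -0.917 → V/F = 0.858
  V/F = 0.858: g = -0.0329, g' = -1.308 → V/F = 0.833
  V/F = 0.833: g = -0.0010, g' = -1.230 → V/F = 0.832
Converged at V/F = 0.832.

V/F = 0.832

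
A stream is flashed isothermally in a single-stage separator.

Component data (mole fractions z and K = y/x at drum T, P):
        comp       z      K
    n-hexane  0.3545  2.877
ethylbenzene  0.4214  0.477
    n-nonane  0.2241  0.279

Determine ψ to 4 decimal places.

Rachford–Rice: g(ψ) = Σ zᵢ(Kᵢ−1)/(1+ψ(Kᵢ−1)) = 0.
Feasibility: ΣzᵢKᵢ = 1.2834, Σzᵢ/Kᵢ = 1.8099 — both > 1, two phases present.
Newton iteration, ψ⁰ = 0.52:
  ψ = 0.5200: g = -0.22448, g' = -0.8355 → ψ = 0.2513
  ψ = 0.2513: g = 0.00104, g' = -0.9032 → ψ = 0.2525
Converged at ψ = 0.2525.

ψ = 0.2525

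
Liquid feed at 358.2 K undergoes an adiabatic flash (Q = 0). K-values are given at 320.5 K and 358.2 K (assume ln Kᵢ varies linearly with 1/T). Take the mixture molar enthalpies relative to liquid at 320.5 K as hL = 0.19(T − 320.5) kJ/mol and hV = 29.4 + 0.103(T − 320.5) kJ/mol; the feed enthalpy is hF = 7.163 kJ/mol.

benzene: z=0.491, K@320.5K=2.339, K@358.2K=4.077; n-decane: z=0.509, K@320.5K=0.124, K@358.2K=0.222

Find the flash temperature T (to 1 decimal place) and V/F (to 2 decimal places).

T = 324.2 K, V/F = 0.22

Adiabatic flash: solve Rachford–Rice at each trial T, then check hF = ψ·hV(T) + (1−ψ)·hL(T).
  T = 320.5 K: K = (2.339, 0.124), RR gives ψ = 0.180, H_out = 5.303 kJ/mol
  T = 358.2 K: K = (4.077, 0.222), RR gives ψ = 0.466, H_out = 19.327 kJ/mol
  T = 339.4 K: K = (3.138, 0.169), RR gives ψ = 0.353, H_out = 13.379 kJ/mol
  T = 329.9 K: K = (2.719, 0.145), RR gives ψ = 0.278, H_out = 9.738 kJ/mol
  T = 325.2 K: K = (2.524, 0.134), RR gives ψ = 0.233, H_out = 7.657 kJ/mol
  T = 322.9 K: K = (2.433, 0.129), RR gives ψ = 0.209, H_out = 6.544 kJ/mol
Linear interpolation between T = 322.9 (H_out = 6.544) and T = 325.2 (H_out = 7.657) on hF = 7.163 gives T ≈ 324.2 K, at which ψ = 0.22.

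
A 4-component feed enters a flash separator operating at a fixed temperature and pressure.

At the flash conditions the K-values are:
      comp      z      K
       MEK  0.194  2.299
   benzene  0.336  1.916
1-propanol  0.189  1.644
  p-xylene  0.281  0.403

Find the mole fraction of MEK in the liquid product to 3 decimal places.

Newton iteration, ψ⁰ = 0.5:
  ψ = 0.500: g = 0.2168, g' = -0.501 → ψ = 0.932
  ψ = 0.932: g = -0.0224, g' = -0.689 → ψ = 0.900
  ψ = 0.900: g = -0.0006, g' = -0.653 → ψ = 0.899
Converged at ψ = 0.899.
Compositions from xᵢ = zᵢ/(1+ψ(Kᵢ−1)), yᵢ = Kᵢxᵢ:
  MEK: x = 0.089, y = 0.206
  benzene: x = 0.184, y = 0.353
  1-propanol: x = 0.120, y = 0.197
  p-xylene: x = 0.607, y = 0.244

x_MEK = 0.089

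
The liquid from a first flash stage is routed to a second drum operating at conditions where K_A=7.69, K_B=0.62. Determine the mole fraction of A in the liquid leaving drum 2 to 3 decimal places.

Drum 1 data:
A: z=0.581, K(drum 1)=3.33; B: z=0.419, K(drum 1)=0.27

x_A (drum 2) = 0.054

Drum 1:
Let ψ₁ = V/F and solve Σ zᵢ(Kᵢ−1)/(1+ψ₁(Kᵢ−1)) = 0.
g(0) = ΣzᵢKᵢ − 1 = 1.048 and g(1) = 1 − Σzᵢ/Kᵢ = -0.726, so a root lies in (0, 1).
Binary case is linear: z₁(K₁−1)(1+ψ₁(K₂−1)) + z₂(K₂−1)(1+ψ₁(K₁−1)) = 0
⇒ ψ₁ = [z₁(K₁−1)+z₂(K₂−1)] / [−(K₁−1)(K₂−1)] = 1.0479/1.7009 = 0.616
Drum-1 compositions:
  A: x = 0.239, y = 0.794
  B: x = 0.761, y = 0.206
Drum-2 feed = drum-1 liquid: z₂ = (0.2386, 0.7614).
Drum 2:
Rachford–Rice: g(ψ₂) = Σ zᵢ(Kᵢ−1)/(1+ψ₂(Kᵢ−1)) = 0.
g(0) = ΣzᵢKᵢ − 1 = 1.307 and g(1) = 1 − Σzᵢ/Kᵢ = -0.259, so a root lies in (0, 1).
Binary case is linear: z₁(K₁−1)(1+ψ₂(K₂−1)) + z₂(K₂−1)(1+ψ₂(K₁−1)) = 0
⇒ ψ₂ = [z₁(K₁−1)+z₂(K₂−1)] / [−(K₁−1)(K₂−1)] = 1.3066/2.5422 = 0.514
  A: x = 0.054, y = 0.413
  B: x = 0.946, y = 0.587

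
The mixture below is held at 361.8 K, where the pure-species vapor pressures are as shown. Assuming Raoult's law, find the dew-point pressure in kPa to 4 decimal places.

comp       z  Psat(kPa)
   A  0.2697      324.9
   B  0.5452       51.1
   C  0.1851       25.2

At the dew point ψ → 1, so Σzᵢ/Kᵢ = 1 with Kᵢ = Pᵢˢᵃᵗ/P ⇒ 1/P = Σzᵢ/Pᵢˢᵃᵗ.
1/P = 0.2697/324.9 + 0.5452/51.1 + 0.1851/25.2 = 0.0188446 ⇒ P = 53.0656 kPa

Pdew = 53.0656 kPa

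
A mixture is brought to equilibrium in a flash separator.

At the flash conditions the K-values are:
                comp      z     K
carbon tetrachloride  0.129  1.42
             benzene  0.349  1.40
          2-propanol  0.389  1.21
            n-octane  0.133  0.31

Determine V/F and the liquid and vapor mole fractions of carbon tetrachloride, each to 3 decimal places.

Rachford–Rice: g(V/F) = Σ zᵢ(Kᵢ−1)/(1+V/F(Kᵢ−1)) = 0.
Feasibility: ΣzᵢKᵢ = 1.184, Σzᵢ/Kᵢ = 1.091 — both > 1, two phases present.
Newton iteration, V/F⁰ = 0.43:
  V/F = 0.430: g = 0.1094, g' = -0.199 → V/F = 0.979
  V/F = 0.979: g = -0.0762, g' = -0.653 → V/F = 0.862
  V/F = 0.862: g = -0.0137, g' = -0.441 → V/F = 0.831
  V/F = 0.831: g = -0.0006, g' = -0.404 → V/F = 0.829
Converged at V/F = 0.829.
Compositions from xᵢ = zᵢ/(1+V/F(Kᵢ−1)), yᵢ = Kᵢxᵢ:
  carbon tetrachloride: x = 0.096, y = 0.136
  benzene: x = 0.262, y = 0.367
  2-propanol: x = 0.331, y = 0.401
  n-octane: x = 0.311, y = 0.096

V/F = 0.829, x_carbon tetrachloride = 0.096, y_carbon tetrachloride = 0.136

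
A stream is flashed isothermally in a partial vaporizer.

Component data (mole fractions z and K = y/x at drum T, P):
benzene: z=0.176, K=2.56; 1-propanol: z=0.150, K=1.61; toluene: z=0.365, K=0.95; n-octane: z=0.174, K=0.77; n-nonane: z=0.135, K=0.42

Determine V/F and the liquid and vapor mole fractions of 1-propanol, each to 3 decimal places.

V/F = 0.689, x_1-propanol = 0.106, y_1-propanol = 0.170

Rachford–Rice: g(V/F) = Σ zᵢ(Kᵢ−1)/(1+V/F(Kᵢ−1)) = 0.
g(0) = ΣzᵢKᵢ − 1 = 0.229 and g(1) = 1 − Σzᵢ/Kᵢ = -0.094, so a root lies in (0, 1).
Newton–Raphson from V/F = 0.48:
  V/F = 0.480: g = 0.0556, g' = -0.273 → V/F = 0.683
  V/F = 0.683: g = 0.0014, g' = -0.267 → V/F = 0.689
Converged at V/F = 0.689.
Compositions from xᵢ = zᵢ/(1+V/F(Kᵢ−1)), yᵢ = Kᵢxᵢ:
  benzene: x = 0.085, y = 0.217
  1-propanol: x = 0.106, y = 0.170
  toluene: x = 0.378, y = 0.359
  n-octane: x = 0.207, y = 0.159
  n-nonane: x = 0.225, y = 0.094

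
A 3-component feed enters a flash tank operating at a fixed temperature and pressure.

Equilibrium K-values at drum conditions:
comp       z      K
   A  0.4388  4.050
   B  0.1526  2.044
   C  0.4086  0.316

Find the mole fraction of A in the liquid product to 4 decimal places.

x_A = 0.1420

Material balance + equilibrium reduce to Σ zᵢ(Kᵢ−1)/(1+ψ(Kᵢ−1)) = 0.
Feasibility: ΣzᵢKᵢ = 2.2182, Σzᵢ/Kᵢ = 1.4760 — both > 1, two phases present.
Newton iteration, ψ⁰ = 0.5:
  ψ = 0.5000: g = 0.20996, g' = -1.1536 → ψ = 0.6820
  ψ = 0.6820: g = 0.00370, g' = -1.1586 → ψ = 0.6852
Converged at ψ = 0.6852.
Compositions from xᵢ = zᵢ/(1+ψ(Kᵢ−1)), yᵢ = Kᵢxᵢ:
  A: x = 0.1420, y = 0.5752
  B: x = 0.0890, y = 0.1818
  C: x = 0.7690, y = 0.2430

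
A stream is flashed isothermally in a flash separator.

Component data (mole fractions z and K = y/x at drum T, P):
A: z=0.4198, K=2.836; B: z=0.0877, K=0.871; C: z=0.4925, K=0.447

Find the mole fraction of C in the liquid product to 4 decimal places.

Material balance + equilibrium reduce to Σ zᵢ(Kᵢ−1)/(1+ψ(Kᵢ−1)) = 0.
Feasibility: ΣzᵢKᵢ = 1.4871, Σzᵢ/Kᵢ = 1.3505 — both > 1, two phases present.
Newton iteration, ψ⁰ = 0.44:
  ψ = 0.4400: g = 0.05441, g' = -0.6977 → ψ = 0.5180
  ψ = 0.5180: g = 0.00124, g' = -0.6692 → ψ = 0.5198
Converged at ψ = 0.5198.
Compositions from xᵢ = zᵢ/(1+ψ(Kᵢ−1)), yᵢ = Kᵢxᵢ:
  A: x = 0.2148, y = 0.6092
  B: x = 0.0940, y = 0.0819
  C: x = 0.6912, y = 0.3090

x_C = 0.6912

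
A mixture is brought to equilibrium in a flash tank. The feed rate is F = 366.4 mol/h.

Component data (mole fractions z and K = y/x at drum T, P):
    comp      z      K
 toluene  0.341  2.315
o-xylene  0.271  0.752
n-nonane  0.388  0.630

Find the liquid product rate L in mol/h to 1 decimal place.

Rachford–Rice: g(β) = Σ zᵢ(Kᵢ−1)/(1+β(Kᵢ−1)) = 0.
Feasibility: ΣzᵢKᵢ = 1.238, Σzᵢ/Kᵢ = 1.124 — both > 1, two phases present.
Newton–Raphson from β = 0.5:
  β = 0.500: g = 0.0177, g' = -0.316 → β = 0.556
  β = 0.556: g = 0.0004, g' = -0.303 → β = 0.557
Converged at β = 0.557.
Then V = β·F = 0.5571·366.4 = 204.1 mol/h and L = F − V = 162.3 mol/h.

L = 162.3 mol/h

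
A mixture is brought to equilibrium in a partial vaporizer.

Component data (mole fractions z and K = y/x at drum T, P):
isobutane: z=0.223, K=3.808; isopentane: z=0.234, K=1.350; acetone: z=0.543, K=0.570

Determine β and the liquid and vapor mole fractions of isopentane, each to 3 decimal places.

Rachford–Rice: g(β) = Σ zᵢ(Kᵢ−1)/(1+β(Kᵢ−1)) = 0.
g(0) = ΣzᵢKᵢ − 1 = 0.475 and g(1) = 1 − Σzᵢ/Kᵢ = -0.185, so a root lies in (0, 1).
Newton iteration, β⁰ = 0.59:
  β = 0.590: g = -0.0093, g' = -0.449 → β = 0.569
Converged at β = 0.569.
Compositions from xᵢ = zᵢ/(1+β(Kᵢ−1)), yᵢ = Kᵢxᵢ:
  isobutane: x = 0.086, y = 0.327
  isopentane: x = 0.195, y = 0.263
  acetone: x = 0.719, y = 0.410

β = 0.569, x_isopentane = 0.195, y_isopentane = 0.263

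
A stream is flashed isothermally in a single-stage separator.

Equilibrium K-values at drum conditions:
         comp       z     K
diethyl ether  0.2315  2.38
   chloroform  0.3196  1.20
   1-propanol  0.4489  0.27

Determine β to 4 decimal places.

Material balance + equilibrium reduce to Σ zᵢ(Kᵢ−1)/(1+β(Kᵢ−1)) = 0.
g(0) = ΣzᵢKᵢ − 1 = 0.0557 and g(1) = 1 − Σzᵢ/Kᵢ = -1.0262, so a root lies in (0, 1).
Iterate (Newton) starting at β = 0.5:
  β = 0.5000: g = -0.26891, g' = -0.7582 → β = 0.1453
  β = 0.1453: g = -0.03837, g' = -0.6173 → β = 0.0832
  β = 0.0832: g = 0.00057, g' = -0.6383 → β = 0.0841
Converged at β = 0.0841.

β = 0.0841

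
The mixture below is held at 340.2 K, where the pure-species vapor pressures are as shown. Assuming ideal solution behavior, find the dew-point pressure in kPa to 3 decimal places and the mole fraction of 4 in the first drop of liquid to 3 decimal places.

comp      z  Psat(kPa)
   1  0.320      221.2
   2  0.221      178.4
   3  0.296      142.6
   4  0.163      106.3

At the dew point ψ → 1, so Σzᵢ/Kᵢ = 1 with Kᵢ = Pᵢˢᵃᵗ/P ⇒ 1/P = Σzᵢ/Pᵢˢᵃᵗ.
1/P = 0.320/221.2 + 0.221/178.4 + 0.296/142.6 + 0.163/106.3 = 0.006295 ⇒ P = 158.867 kPa
xᵢ = zᵢP/Pᵢˢᵃᵗ ⇒ x_4 = 0.163·158.867/106.3 = 0.244

Pdew = 158.867 kPa, x_4 = 0.244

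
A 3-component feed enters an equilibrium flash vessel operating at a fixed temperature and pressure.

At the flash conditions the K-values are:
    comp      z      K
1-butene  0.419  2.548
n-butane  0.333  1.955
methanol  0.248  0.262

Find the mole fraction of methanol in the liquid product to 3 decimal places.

x_methanol = 0.629

Material balance + equilibrium reduce to Σ zᵢ(Kᵢ−1)/(1+V/F(Kᵢ−1)) = 0.
Feasibility: ΣzᵢKᵢ = 1.784, Σzᵢ/Kᵢ = 1.281 — both > 1, two phases present.
Iterate (Newton) starting at V/F = 0.5:
  V/F = 0.500: g = 0.2908, g' = -0.797 → V/F = 0.865
  V/F = 0.865: g = -0.0543, g' = -1.306 → V/F = 0.823
  V/F = 0.823: g = -0.0030, g' = -1.166 → V/F = 0.821
Converged at V/F = 0.821.
Compositions from xᵢ = zᵢ/(1+V/F(Kᵢ−1)), yᵢ = Kᵢxᵢ:
  1-butene: x = 0.185, y = 0.470
  n-butane: x = 0.187, y = 0.365
  methanol: x = 0.629, y = 0.165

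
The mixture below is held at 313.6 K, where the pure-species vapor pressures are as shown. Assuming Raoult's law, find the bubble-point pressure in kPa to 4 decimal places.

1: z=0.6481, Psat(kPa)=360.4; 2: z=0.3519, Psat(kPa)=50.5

At the bubble point ψ → 0, so ΣzᵢKᵢ = 1 with Kᵢ = Pᵢˢᵃᵗ/P ⇒ P = ΣzᵢPᵢˢᵃᵗ.
P = 0.6481·360.4 + 0.3519·50.5 = 251.3462 kPa

Pbub = 251.3462 kPa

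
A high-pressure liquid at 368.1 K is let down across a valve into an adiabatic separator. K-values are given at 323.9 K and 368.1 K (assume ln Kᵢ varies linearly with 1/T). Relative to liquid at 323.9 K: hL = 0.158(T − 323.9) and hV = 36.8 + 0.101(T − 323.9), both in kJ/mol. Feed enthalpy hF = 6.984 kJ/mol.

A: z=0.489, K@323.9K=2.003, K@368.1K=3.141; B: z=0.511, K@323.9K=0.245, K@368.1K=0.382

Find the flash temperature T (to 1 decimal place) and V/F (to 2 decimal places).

Adiabatic flash: solve Rachford–Rice at each trial T, then check hF = ψ·hV(T) + (1−ψ)·hL(T).
  T = 323.9 K: K = (2.003, 0.245), RR gives ψ = 0.138, H_out = 5.086 kJ/mol
  T = 368.1 K: K = (3.141, 0.382), RR gives ψ = 0.553, H_out = 25.927 kJ/mol
  T = 346.0 K: K = (2.545, 0.310), RR gives ψ = 0.378, H_out = 16.932 kJ/mol
  T = 334.9 K: K = (2.265, 0.277), RR gives ψ = 0.272, H_out = 11.583 kJ/mol
  T = 329.4 K: K = (2.132, 0.261), RR gives ψ = 0.210, H_out = 8.534 kJ/mol
  T = 326.6 K: K = (2.066, 0.253), RR gives ψ = 0.175, H_out = 6.837 kJ/mol
  T = 328.0 K: K = (2.099, 0.257), RR gives ψ = 0.193, H_out = 7.699 kJ/mol
Linear interpolation between T = 326.6 (H_out = 6.837) and T = 328.0 (H_out = 7.699) on hF = 6.984 gives T ≈ 326.8 K, at which ψ = 0.18.

T = 326.8 K, V/F = 0.18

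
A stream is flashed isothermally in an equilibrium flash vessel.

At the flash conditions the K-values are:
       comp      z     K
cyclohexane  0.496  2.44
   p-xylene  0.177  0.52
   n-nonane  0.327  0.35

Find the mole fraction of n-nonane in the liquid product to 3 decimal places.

x_n-nonane = 0.477

Iterate (Newton) starting at V/F = 0.44:
  V/F = 0.440: g = 0.0318, g' = -0.722 → V/F = 0.484
Converged at V/F = 0.484.
Compositions from xᵢ = zᵢ/(1+V/F(Kᵢ−1)), yᵢ = Kᵢxᵢ:
  cyclohexane: x = 0.292, y = 0.713
  p-xylene: x = 0.231, y = 0.120
  n-nonane: x = 0.477, y = 0.167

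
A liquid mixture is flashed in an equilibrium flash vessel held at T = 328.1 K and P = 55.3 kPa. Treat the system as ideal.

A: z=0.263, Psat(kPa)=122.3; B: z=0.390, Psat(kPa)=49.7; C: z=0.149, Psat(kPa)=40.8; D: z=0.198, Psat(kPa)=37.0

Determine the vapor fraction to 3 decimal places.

Raoult's law: Kᵢ = Pᵢˢᵃᵗ/P = Pᵢˢᵃᵗ/55.3.
  K_A = 122.3/55.3 = 2.21157, K_B = 49.7/55.3 = 0.89873, K_C = 40.8/55.3 = 0.73779, K_D = 37.0/55.3 = 0.66908
Rachford–Rice: g(ψ) = Σ zᵢ(Kᵢ−1)/(1+ψ(Kᵢ−1)) = 0.
Check two-phase: ΣzᵢKᵢ = 1.175 > 1 and Σzᵢ/Kᵢ = 1.051 > 1, so g(0) = 0.175 > 0 and g(1) = -0.051 < 0.
Iterate (Newton) starting at ψ = 0.5:
  ψ = 0.500: g = 0.0334, g' = -0.199 → ψ = 0.668
  ψ = 0.668: g = 0.0023, g' = -0.173 → ψ = 0.681
Converged at ψ = 0.681.

ψ = 0.681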